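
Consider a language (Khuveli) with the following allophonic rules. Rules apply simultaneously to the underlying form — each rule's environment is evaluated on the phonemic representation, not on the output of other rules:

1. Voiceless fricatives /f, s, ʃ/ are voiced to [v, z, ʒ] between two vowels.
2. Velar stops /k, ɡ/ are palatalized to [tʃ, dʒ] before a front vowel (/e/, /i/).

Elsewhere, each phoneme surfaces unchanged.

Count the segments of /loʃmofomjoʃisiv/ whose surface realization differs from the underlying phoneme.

Segments that undergo a rule: /f/ → [v] (rule 1); /ʃ/ → [ʒ] (rule 1); /s/ → [z] (rule 1).
All other segments surface unchanged.

3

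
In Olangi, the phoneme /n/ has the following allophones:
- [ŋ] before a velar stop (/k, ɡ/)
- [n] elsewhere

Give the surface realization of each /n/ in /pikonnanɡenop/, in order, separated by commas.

Occurrence 1 (position 5): no conditioning environment matches → elsewhere allophone [n].
Occurrence 2 (position 6): no conditioning environment matches → elsewhere allophone [n].
Occurrence 3 (position 8): before a velar stop → [ŋ].
Occurrence 4 (position 11): no conditioning environment matches → elsewhere allophone [n].

[n], [n], [ŋ], [n]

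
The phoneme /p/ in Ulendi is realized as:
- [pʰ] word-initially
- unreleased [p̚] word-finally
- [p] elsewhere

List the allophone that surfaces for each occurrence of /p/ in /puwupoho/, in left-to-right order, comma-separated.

[pʰ], [p]

Occurrence 1 (position 1): word-initially → [pʰ].
Occurrence 2 (position 5): no conditioning environment matches → elsewhere allophone [p].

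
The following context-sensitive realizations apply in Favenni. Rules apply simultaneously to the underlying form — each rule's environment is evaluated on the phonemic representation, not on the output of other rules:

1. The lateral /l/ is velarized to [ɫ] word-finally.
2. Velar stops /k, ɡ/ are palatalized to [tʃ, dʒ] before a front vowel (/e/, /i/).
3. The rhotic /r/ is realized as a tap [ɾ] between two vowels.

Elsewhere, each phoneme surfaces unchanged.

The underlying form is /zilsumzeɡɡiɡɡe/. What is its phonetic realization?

[zilsumzeɡdʒiɡdʒe]

/l/ (between /i/ and /s/): rule 1 targets it, but not word-finally → unchanged [l].
/ɡ/ (between /e/ and /ɡ/) fails the environment for rule 2, so it stays [ɡ].
/ɡ/ (between /ɡ/ and /i/) occurs before a front vowel → [dʒ] by rule 2.
/ɡ/ — between /i/ and /ɡ/; rule 2 does not apply here → [ɡ].
/ɡ/ meets the environment for rule 2 (before a front vowel) → [dʒ].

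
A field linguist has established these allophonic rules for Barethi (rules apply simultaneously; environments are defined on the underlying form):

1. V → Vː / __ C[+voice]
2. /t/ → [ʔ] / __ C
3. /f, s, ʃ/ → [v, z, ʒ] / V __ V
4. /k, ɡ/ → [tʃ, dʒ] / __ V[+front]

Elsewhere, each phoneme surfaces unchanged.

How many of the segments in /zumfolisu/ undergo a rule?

Segments that undergo a rule: /u/ → [uː] (rule 1); /o/ → [oː] (rule 1); /s/ → [z] (rule 3).
All other segments surface unchanged.

3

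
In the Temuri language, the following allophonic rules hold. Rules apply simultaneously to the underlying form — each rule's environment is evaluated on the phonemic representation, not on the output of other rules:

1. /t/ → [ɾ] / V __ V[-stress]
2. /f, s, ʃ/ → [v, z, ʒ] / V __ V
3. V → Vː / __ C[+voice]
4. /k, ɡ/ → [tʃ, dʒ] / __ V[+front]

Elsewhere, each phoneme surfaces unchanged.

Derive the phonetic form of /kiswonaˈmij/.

[tʃiswoːnaːˈmiːj]

Rule 4 applies to /k/ (word-initial: before a front vowel) → [tʃ].
/i/ (between /k/ and /s/): rule 3 targets it, but not before a voiced consonant → unchanged [i].
/s/ (between /i/ and /w/) fails the environment for rule 2, so it stays [s].
/w/ (between /s/ and /o/): no rule targets it → [w].
/o/ (between /w/ and /n/): before a voiced consonant, so rule 3 applies → [oː].
/n/ (between /o/ and /a/): no rule targets it → [n].
Rule 3 applies to /a/ (between /n/ and /m/: before a voiced consonant) → [aː].
/m/ — not in any rule's target class → [m].
/i/ meets the environment for rule 3 (before a voiced consonant) → [iː].
/j/ stays [j].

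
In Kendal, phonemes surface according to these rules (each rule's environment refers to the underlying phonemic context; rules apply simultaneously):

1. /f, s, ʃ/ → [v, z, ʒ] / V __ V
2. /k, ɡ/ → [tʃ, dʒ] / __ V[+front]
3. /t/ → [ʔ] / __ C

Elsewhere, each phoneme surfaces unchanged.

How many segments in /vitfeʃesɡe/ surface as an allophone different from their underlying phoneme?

Segments that undergo a rule: /t/ → [ʔ] (rule 3); /ʃ/ → [ʒ] (rule 1); /ɡ/ → [dʒ] (rule 2).
All other segments surface unchanged.

3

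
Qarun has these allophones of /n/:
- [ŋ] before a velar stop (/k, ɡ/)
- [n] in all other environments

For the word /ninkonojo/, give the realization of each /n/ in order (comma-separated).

Occurrence 1 (position 1): no conditioning environment matches → elsewhere allophone [n].
Occurrence 2 (position 3): before a velar stop → [ŋ].
Occurrence 3 (position 6): no conditioning environment matches → elsewhere allophone [n].

[n], [ŋ], [n]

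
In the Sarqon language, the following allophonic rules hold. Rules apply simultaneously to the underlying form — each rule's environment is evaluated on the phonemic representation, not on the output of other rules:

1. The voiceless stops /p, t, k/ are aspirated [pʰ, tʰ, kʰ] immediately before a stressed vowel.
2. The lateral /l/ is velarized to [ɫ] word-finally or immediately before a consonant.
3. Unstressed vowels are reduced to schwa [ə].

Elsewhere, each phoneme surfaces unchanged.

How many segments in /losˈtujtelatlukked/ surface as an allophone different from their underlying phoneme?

Segments that undergo a rule: /o/ → [ə] (rule 3); /t/ → [tʰ] (rule 1); /e/ → [ə] (rule 3); /a/ → [ə] (rule 3); /u/ → [ə] (rule 3); /e/ → [ə] (rule 3).
All other segments surface unchanged.

6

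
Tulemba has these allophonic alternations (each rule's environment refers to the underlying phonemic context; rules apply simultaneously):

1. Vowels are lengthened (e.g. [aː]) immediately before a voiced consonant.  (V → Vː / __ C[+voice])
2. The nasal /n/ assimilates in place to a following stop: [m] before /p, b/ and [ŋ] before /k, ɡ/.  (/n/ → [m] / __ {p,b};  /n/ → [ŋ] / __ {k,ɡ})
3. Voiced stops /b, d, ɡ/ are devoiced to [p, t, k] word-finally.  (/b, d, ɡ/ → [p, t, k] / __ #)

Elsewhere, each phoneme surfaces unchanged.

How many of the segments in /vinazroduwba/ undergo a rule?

Segments that undergo a rule: /i/ → [iː] (rule 1); /a/ → [aː] (rule 1); /o/ → [oː] (rule 1); /u/ → [uː] (rule 1).
All other segments surface unchanged.

4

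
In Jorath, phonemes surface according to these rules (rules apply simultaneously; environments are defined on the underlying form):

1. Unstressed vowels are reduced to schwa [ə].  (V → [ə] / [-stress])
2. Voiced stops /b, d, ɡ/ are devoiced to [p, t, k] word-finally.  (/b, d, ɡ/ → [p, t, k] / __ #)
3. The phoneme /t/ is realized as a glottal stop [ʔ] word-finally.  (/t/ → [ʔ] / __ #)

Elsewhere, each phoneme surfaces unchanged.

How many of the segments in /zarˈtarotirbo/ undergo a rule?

Segments that undergo a rule: /a/ → [ə] (rule 1); /o/ → [ə] (rule 1); /i/ → [ə] (rule 1); /o/ → [ə] (rule 1).
All other segments surface unchanged.

4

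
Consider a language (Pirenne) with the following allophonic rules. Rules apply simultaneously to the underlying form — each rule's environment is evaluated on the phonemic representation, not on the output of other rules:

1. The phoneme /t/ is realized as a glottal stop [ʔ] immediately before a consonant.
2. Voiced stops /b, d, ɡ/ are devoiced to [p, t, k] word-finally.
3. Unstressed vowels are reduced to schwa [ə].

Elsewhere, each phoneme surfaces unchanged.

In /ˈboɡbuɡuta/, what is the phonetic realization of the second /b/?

[b]

/b/ (between /ɡ/ and /u/) is in the target of rule 2 but the environment (word-finally) is not met → [b].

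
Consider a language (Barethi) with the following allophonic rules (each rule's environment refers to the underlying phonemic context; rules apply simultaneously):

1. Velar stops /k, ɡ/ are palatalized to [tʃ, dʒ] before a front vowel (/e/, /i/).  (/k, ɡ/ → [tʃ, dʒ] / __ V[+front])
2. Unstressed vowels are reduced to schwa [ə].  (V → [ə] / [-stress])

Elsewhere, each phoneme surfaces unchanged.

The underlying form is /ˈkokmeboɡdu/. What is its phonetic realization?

/k/ (word-initial): rule 1 targets it, but not before a front vowel → unchanged [k].
/o/ (between /k/ and /k/): rule 2 targets it, but not in an unstressed syllable → unchanged [o].
/k/ — between /o/ and /m/; rule 1 does not apply here → [k].
/m/ — not in any rule's target class → [m].
/e/ meets the environment for rule 2 (in an unstressed syllable) → [ə].
/b/ (between /e/ and /o/) is unaffected → [b].
/o/ (between /b/ and /ɡ/): in an unstressed syllable, so rule 2 applies → [ə].
/ɡ/ (between /o/ and /d/): rule 1 targets it, but not before a front vowel → unchanged [ɡ].
/d/ (between /ɡ/ and /u/): no rule targets it → [d].
/u/ meets the environment for rule 2 (in an unstressed syllable) → [ə].

[ˈkokməbəɡdə]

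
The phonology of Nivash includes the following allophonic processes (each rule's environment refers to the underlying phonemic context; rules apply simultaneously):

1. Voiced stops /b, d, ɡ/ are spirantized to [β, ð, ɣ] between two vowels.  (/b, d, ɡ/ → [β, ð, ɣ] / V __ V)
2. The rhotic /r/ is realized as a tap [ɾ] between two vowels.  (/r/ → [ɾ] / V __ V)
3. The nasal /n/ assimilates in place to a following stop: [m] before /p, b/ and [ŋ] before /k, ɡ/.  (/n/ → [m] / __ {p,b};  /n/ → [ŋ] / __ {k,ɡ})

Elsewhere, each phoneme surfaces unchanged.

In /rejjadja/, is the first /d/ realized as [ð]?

/d/ (between /a/ and /j/) is in the target of rule 1 but the environment (between two vowels) is not met → [d].
The actual realization is [d], not [ð].

No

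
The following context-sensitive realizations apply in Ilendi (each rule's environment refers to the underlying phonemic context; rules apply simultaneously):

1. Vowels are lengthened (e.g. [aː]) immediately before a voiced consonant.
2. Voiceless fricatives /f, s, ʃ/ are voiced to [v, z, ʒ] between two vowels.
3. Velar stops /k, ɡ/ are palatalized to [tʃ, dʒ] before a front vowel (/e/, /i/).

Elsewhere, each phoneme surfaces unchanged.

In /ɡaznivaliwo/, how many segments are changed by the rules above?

4

Segments that undergo a rule: /a/ → [aː] (rule 1); /i/ → [iː] (rule 1); /a/ → [aː] (rule 1); /i/ → [iː] (rule 1).
All other segments surface unchanged.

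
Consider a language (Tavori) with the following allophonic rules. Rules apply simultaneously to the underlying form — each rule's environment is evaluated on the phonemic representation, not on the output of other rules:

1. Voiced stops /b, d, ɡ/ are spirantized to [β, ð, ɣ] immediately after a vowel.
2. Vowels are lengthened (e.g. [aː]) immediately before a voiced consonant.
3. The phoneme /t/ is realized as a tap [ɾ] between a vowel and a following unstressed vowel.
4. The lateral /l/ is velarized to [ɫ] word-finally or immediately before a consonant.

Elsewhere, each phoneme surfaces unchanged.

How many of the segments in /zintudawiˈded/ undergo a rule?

Segments that undergo a rule: /i/ → [iː] (rule 2); /u/ → [uː] (rule 2); /d/ → [ð] (rule 1); /a/ → [aː] (rule 2); /i/ → [iː] (rule 2); /d/ → [ð] (rule 1); /e/ → [eː] (rule 2); /d/ → [ð] (rule 1).
All other segments surface unchanged.

8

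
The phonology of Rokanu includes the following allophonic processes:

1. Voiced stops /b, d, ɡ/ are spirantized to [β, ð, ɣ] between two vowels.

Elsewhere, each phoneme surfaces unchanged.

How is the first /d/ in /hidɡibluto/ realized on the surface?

[d]

/d/ (between /i/ and /ɡ/) fails the environment for rule 1, so it stays [d].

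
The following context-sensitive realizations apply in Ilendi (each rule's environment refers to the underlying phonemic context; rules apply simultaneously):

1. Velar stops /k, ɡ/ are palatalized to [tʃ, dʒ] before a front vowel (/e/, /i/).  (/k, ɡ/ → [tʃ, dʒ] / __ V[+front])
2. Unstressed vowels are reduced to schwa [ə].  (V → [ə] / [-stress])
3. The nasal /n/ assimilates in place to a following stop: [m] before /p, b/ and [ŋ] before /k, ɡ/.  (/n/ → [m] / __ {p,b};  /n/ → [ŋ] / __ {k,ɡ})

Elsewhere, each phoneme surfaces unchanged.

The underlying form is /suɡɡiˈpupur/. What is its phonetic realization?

[səɡdʒəˈpupər]

/u/ (between /s/ and /ɡ/): in an unstressed syllable, so rule 2 applies → [ə].
/ɡ/ (between /u/ and /ɡ/) is in the target of rule 1 but the environment (before a front vowel) is not met → [ɡ].
/ɡ/ — between /ɡ/ and /i/, before a front vowel — surfaces as [dʒ] (rule 1).
/i/ — between /ɡ/ and /p/, in an unstressed syllable — surfaces as [ə] (rule 2).
/u/ (between /p/ and /p/) is in the target of rule 2 but the environment (in an unstressed syllable) is not met → [u].
Rule 2 applies to /u/ (between /p/ and /r/: in an unstressed syllable) → [ə].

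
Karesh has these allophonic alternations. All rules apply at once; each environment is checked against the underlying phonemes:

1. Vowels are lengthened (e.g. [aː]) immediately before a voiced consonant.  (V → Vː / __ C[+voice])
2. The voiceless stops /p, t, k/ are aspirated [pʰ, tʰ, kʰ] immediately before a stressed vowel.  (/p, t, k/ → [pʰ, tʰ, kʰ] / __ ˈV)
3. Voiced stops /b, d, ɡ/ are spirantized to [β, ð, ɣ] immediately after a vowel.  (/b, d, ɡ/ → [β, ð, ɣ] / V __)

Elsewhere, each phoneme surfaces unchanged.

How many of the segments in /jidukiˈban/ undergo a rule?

Segments that undergo a rule: /i/ → [iː] (rule 1); /d/ → [ð] (rule 3); /i/ → [iː] (rule 1); /b/ → [β] (rule 3); /a/ → [aː] (rule 1).
All other segments surface unchanged.

5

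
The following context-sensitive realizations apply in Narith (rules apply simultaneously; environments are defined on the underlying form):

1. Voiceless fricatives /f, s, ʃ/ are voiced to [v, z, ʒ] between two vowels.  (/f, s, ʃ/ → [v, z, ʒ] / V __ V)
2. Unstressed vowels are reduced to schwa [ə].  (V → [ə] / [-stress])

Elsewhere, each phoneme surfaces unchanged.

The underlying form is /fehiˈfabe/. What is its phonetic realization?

[fəhəˈvabə]

/f/ (word-initial) is in the target of rule 1 but the environment (between two vowels) is not met → [f].
Rule 2 applies to /e/ (between /f/ and /h/: in an unstressed syllable) → [ə].
/h/ (between /e/ and /i/): no rule targets it → [h].
/i/ (between /h/ and /f/): in an unstressed syllable, so rule 2 applies → [ə].
/f/ (between /i/ and /a/): between two vowels, so rule 1 applies → [v].
/a/ (between /f/ and /b/) fails the environment for rule 2, so it stays [a].
/b/ (between /a/ and /e/): no rule targets it → [b].
/e/ (word-final): in an unstressed syllable, so rule 2 applies → [ə].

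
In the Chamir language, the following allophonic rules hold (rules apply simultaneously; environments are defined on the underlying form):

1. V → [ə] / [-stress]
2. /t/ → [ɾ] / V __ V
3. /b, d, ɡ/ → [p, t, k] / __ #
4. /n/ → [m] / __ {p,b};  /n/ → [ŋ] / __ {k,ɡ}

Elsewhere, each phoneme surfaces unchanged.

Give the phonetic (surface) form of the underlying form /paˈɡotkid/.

/p/ (word-initial) is unaffected → [p].
/a/ — between /p/ and /ɡ/, in an unstressed syllable — surfaces as [ə] (rule 1).
/ɡ/ (between /a/ and /o/) fails the environment for rule 3, so it stays [ɡ].
/o/ (between /ɡ/ and /t/): rule 1 targets it, but not in an unstressed syllable → unchanged [o].
/t/ (between /o/ and /k/) is in the target of rule 2 but the environment (between two vowels) is not met → [t].
/k/ (between /t/ and /i/): no rule targets it → [k].
/i/ (between /k/ and /d/): in an unstressed syllable, so rule 1 applies → [ə].
/d/ meets the environment for rule 3 (word-finally) → [t].

[pəˈɡotkət]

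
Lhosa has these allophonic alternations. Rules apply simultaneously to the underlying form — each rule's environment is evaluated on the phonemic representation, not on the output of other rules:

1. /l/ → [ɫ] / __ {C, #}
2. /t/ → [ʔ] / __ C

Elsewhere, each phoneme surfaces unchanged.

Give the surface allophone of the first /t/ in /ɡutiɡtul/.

/t/ (between /u/ and /i/) fails the environment for rule 2, so it stays [t].

[t]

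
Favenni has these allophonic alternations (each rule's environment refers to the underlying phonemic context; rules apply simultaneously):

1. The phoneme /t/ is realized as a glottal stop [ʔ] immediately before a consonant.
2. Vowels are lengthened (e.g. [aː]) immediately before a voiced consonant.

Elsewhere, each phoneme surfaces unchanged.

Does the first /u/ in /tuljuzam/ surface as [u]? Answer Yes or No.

/u/ — between /t/ and /l/, before a voiced consonant — surfaces as [uː] (rule 2).
The actual realization is [uː], not [u].

No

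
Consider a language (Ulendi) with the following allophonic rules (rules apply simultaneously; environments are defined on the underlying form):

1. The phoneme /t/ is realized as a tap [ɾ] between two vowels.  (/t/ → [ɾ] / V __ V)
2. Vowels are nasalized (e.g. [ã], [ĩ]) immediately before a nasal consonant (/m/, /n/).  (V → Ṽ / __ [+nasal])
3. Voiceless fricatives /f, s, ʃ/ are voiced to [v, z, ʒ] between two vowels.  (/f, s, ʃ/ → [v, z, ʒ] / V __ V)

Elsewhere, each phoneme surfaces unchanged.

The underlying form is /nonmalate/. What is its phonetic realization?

/n/ — not in any rule's target class → [n].
Rule 2 applies to /o/ (between /n/ and /n/: before a nasal consonant) → [õ].
/n/ stays [n].
/m/ — not in any rule's target class → [m].
/a/ — between /m/ and /l/; rule 2 does not apply here → [a].
/l/ — not in any rule's target class → [l].
/a/ (between /l/ and /t/) fails the environment for rule 2, so it stays [a].
/t/ — between /a/ and /e/, between two vowels — surfaces as [ɾ] (rule 1).
/e/ — word-final; rule 2 does not apply here → [e].

[nõnmalaɾe]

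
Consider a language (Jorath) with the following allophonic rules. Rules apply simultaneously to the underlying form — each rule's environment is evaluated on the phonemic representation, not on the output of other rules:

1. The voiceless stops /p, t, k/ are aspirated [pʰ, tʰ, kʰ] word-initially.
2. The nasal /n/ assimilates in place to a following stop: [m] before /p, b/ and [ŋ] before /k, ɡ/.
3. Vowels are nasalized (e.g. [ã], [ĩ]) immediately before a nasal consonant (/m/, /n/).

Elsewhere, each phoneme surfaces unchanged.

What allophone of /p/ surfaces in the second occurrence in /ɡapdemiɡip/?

[p]

/p/ (word-final): rule 1 targets it, but not word-initially → unchanged [p].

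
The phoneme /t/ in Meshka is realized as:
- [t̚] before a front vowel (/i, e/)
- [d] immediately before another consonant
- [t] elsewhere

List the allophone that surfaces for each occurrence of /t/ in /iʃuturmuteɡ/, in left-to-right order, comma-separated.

Occurrence 1 (position 4): no conditioning environment matches → elsewhere allophone [t].
Occurrence 2 (position 9): before a front vowel (/i, e/) → [t̚].

[t], [t̚]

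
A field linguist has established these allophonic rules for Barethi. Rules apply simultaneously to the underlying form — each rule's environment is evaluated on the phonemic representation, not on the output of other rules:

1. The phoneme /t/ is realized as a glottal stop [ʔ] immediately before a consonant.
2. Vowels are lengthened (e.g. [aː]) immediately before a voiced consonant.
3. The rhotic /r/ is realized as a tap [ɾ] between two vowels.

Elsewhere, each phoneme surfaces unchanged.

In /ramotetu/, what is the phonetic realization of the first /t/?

/t/ (between /o/ and /e/) fails the environment for rule 1, so it stays [t].

[t]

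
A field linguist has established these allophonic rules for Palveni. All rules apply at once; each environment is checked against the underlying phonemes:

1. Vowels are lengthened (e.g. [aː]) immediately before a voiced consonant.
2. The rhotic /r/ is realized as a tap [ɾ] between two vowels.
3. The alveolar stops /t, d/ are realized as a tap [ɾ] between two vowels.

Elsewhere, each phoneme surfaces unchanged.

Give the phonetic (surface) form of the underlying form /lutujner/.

/l/ (word-initial) is unaffected → [l].
/u/ (between /l/ and /t/) is in the target of rule 1 but the environment (before a voiced consonant) is not met → [u].
Rule 3 applies to /t/ (between /u/ and /u/: between two vowels) → [ɾ].
/u/ — between /t/ and /j/, before a voiced consonant — surfaces as [uː] (rule 1).
/j/ stays [j].
/n/ (between /j/ and /e/): no rule targets it → [n].
/e/ (between /n/ and /r/) occurs before a voiced consonant → [eː] by rule 1.
/r/ (word-final) is in the target of rule 2 but the environment (between two vowels) is not met → [r].

[luɾuːjneːr]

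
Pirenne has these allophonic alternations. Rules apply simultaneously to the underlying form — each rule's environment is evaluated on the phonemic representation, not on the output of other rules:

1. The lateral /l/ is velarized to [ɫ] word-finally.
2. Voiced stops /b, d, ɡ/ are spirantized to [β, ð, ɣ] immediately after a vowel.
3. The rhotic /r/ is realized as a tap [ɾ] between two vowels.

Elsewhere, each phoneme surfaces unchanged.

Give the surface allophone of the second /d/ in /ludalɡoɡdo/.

[d]

/d/ (between /ɡ/ and /o/) fails the environment for rule 2, so it stays [d].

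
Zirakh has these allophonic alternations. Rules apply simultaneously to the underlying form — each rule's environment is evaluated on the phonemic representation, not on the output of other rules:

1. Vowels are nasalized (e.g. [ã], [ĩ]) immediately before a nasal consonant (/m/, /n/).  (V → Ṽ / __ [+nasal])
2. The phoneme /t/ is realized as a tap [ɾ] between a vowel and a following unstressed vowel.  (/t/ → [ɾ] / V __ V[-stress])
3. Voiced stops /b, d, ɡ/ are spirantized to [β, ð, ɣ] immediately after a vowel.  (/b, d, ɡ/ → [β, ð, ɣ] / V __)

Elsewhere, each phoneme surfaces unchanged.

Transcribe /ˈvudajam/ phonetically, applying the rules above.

/v/ — not in any rule's target class → [v].
/u/ — between /v/ and /d/; rule 1 does not apply here → [u].
/d/ (between /u/ and /a/) occurs immediately after a vowel → [ð] by rule 3.
/a/ (between /d/ and /j/) fails the environment for rule 1, so it stays [a].
/j/ (between /a/ and /a/) is unaffected → [j].
Rule 1 applies to /a/ (between /j/ and /m/: before a nasal consonant) → [ã].
/m/ — not in any rule's target class → [m].

[ˈvuðajãm]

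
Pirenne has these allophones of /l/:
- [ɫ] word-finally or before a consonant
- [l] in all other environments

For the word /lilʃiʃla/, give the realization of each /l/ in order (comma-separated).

Occurrence 1 (position 1): no conditioning environment matches → elsewhere allophone [l].
Occurrence 2 (position 3): word-finally or before a consonant → [ɫ].
Occurrence 3 (position 7): no conditioning environment matches → elsewhere allophone [l].

[l], [ɫ], [l]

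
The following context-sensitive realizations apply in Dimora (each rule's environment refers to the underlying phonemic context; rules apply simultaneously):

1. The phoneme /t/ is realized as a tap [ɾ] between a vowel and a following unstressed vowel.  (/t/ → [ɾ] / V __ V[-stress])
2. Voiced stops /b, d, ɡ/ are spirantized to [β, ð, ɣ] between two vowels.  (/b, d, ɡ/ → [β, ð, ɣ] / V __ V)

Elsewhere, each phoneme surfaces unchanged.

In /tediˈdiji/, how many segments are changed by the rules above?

Segments that undergo a rule: /d/ → [ð] (rule 2); /d/ → [ð] (rule 2).
All other segments surface unchanged.

2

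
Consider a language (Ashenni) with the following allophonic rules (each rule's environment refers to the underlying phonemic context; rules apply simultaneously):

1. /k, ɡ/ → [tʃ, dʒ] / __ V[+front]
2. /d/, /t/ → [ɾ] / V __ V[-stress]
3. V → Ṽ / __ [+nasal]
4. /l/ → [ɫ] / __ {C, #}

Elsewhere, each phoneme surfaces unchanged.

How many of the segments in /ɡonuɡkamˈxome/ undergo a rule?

Segments that undergo a rule: /o/ → [õ] (rule 3); /a/ → [ã] (rule 3); /o/ → [õ] (rule 3).
All other segments surface unchanged.

3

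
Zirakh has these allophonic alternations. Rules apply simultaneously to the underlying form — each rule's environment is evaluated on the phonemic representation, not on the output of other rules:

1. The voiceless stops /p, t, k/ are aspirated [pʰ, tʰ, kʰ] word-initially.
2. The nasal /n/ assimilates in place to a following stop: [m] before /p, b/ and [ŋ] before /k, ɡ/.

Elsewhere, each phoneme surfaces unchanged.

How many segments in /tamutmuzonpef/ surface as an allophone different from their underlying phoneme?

2

Segments that undergo a rule: /t/ → [tʰ] (rule 1); /n/ → [m] (rule 2).
All other segments surface unchanged.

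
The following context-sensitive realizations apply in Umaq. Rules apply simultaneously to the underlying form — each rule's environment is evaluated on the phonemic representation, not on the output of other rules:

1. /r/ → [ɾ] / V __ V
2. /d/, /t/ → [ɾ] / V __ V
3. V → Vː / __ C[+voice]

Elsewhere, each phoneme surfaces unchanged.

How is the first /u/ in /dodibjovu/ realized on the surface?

/u/ (word-final): rule 3 targets it, but not before a voiced consonant → unchanged [u].

[u]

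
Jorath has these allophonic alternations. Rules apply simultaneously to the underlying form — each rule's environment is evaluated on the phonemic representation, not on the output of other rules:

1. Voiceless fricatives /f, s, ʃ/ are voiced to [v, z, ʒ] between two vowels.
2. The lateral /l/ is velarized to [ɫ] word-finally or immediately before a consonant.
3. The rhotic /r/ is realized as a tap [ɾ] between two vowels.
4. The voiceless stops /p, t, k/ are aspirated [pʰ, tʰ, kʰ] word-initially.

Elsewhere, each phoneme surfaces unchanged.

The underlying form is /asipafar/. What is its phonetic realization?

[azipavar]

/s/ (between /a/ and /i/): between two vowels, so rule 1 applies → [z].
/p/ (between /i/ and /a/) fails the environment for rule 4, so it stays [p].
/f/ meets the environment for rule 1 (between two vowels) → [v].
/r/ (word-final): rule 3 targets it, but not between two vowels → unchanged [r].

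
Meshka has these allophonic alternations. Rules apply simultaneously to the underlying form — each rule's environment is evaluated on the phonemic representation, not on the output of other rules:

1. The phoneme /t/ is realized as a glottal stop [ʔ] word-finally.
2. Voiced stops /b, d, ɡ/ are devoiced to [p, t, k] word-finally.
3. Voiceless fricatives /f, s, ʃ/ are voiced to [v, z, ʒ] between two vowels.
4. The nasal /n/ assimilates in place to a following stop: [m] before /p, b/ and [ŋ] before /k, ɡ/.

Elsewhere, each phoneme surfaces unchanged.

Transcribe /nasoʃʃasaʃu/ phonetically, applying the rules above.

/n/ (word-initial) is in the target of rule 4 but the environment (before a labial or velar stop) is not met → [n].
/s/ — between /a/ and /o/, between two vowels — surfaces as [z] (rule 3).
/ʃ/ (between /o/ and /ʃ/) is in the target of rule 3 but the environment (between two vowels) is not met → [ʃ].
/ʃ/ (between /ʃ/ and /a/) is in the target of rule 3 but the environment (between two vowels) is not met → [ʃ].
/s/ (between /a/ and /a/): between two vowels, so rule 3 applies → [z].
/ʃ/ (between /a/ and /u/): between two vowels, so rule 3 applies → [ʒ].

[nazoʃʃazaʒu]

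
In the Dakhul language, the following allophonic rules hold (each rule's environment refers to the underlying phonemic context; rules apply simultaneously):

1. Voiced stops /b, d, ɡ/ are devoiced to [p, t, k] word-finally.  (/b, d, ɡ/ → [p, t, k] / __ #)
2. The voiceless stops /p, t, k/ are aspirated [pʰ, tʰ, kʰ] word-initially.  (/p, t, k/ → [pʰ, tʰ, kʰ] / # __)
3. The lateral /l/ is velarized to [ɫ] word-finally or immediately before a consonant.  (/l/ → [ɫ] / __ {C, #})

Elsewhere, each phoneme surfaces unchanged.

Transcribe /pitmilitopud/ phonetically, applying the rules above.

/p/ (word-initial) occurs word-initially → [pʰ] by rule 2.
/i/ (between /p/ and /t/) is unaffected → [i].
/t/ (between /i/ and /m/): rule 2 targets it, but not word-initially → unchanged [t].
/m/ (between /t/ and /i/) is unaffected → [m].
/i/ — not in any rule's target class → [i].
/l/ (between /i/ and /i/): rule 3 targets it, but not word-finally or immediately before a consonant → unchanged [l].
/i/ (between /l/ and /t/): no rule targets it → [i].
/t/ — between /i/ and /o/; rule 2 does not apply here → [t].
/o/ (between /t/ and /p/): no rule targets it → [o].
/p/ (between /o/ and /u/): rule 2 targets it, but not word-initially → unchanged [p].
/u/ stays [u].
/d/ meets the environment for rule 1 (word-finally) → [t].

[pʰitmilitoput]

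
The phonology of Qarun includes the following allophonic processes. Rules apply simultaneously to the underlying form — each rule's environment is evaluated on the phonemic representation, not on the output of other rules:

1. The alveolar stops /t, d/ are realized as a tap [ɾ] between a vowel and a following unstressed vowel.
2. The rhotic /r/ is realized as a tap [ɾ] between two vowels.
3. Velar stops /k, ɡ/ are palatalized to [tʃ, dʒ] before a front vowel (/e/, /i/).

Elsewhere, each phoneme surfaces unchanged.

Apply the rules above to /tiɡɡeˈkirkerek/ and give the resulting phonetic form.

/t/ — word-initial; rule 1 does not apply here → [t].
/i/ (between /t/ and /ɡ/) is unaffected → [i].
/ɡ/ (between /i/ and /ɡ/) is in the target of rule 3 but the environment (before a front vowel) is not met → [ɡ].
/ɡ/ (between /ɡ/ and /e/) occurs before a front vowel → [dʒ] by rule 3.
/e/ (between /ɡ/ and /k/): no rule targets it → [e].
/k/ (between /e/ and /i/) occurs before a front vowel → [tʃ] by rule 3.
/i/ stays [i].
/r/ (between /i/ and /k/): rule 2 targets it, but not between two vowels → unchanged [r].
/k/ (between /r/ and /e/): before a front vowel, so rule 3 applies → [tʃ].
/e/ stays [e].
/r/ (between /e/ and /e/) occurs between two vowels → [ɾ] by rule 2.
/e/ (between /r/ and /k/): no rule targets it → [e].
/k/ (word-final) is in the target of rule 3 but the environment (before a front vowel) is not met → [k].

[tiɡdʒeˈtʃirtʃeɾek]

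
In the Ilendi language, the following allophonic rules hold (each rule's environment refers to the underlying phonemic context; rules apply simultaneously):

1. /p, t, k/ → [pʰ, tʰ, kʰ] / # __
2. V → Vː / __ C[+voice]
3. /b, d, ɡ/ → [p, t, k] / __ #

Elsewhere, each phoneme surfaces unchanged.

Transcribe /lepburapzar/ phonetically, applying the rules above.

/e/ (between /l/ and /p/): rule 2 targets it, but not before a voiced consonant → unchanged [e].
/p/ (between /e/ and /b/) fails the environment for rule 1, so it stays [p].
/b/ (between /p/ and /u/) is in the target of rule 3 but the environment (word-finally) is not met → [b].
/u/ (between /b/ and /r/): before a voiced consonant, so rule 2 applies → [uː].
/a/ (between /r/ and /p/): rule 2 targets it, but not before a voiced consonant → unchanged [a].
/p/ (between /a/ and /z/) is in the target of rule 1 but the environment (word-initially) is not met → [p].
/a/ — between /z/ and /r/, before a voiced consonant — surfaces as [aː] (rule 2).

[lepbuːrapzaːr]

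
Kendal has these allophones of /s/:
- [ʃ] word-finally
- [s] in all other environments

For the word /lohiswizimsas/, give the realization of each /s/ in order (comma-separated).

Occurrence 1 (position 5): no conditioning environment matches → elsewhere allophone [s].
Occurrence 2 (position 11): no conditioning environment matches → elsewhere allophone [s].
Occurrence 3 (position 13): word-finally → [ʃ].

[s], [s], [ʃ]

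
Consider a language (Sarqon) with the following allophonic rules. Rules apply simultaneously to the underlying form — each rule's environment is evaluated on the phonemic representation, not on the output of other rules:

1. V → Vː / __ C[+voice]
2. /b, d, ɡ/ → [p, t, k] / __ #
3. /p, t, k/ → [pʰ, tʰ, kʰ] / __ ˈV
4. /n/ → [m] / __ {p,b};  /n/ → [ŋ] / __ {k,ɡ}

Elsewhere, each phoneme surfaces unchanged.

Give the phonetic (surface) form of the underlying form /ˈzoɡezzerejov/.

/z/ (word-initial) is unaffected → [z].
/o/ — between /z/ and /ɡ/, before a voiced consonant — surfaces as [oː] (rule 1).
/ɡ/ (between /o/ and /e/) fails the environment for rule 2, so it stays [ɡ].
/e/ meets the environment for rule 1 (before a voiced consonant) → [eː].
/z/ — not in any rule's target class → [z].
/z/ (between /z/ and /e/): no rule targets it → [z].
/e/ (between /z/ and /r/) occurs before a voiced consonant → [eː] by rule 1.
/r/ stays [r].
/e/ (between /r/ and /j/) occurs before a voiced consonant → [eː] by rule 1.
/j/ (between /e/ and /o/) is unaffected → [j].
Rule 1 applies to /o/ (between /j/ and /v/: before a voiced consonant) → [oː].
/v/ (word-final) is unaffected → [v].

[ˈzoːɡeːzzeːreːjoːv]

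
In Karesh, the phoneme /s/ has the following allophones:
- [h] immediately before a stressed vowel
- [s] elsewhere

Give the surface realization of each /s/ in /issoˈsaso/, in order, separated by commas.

[s], [s], [h], [s]

Occurrence 1 (position 2): no conditioning environment matches → elsewhere allophone [s].
Occurrence 2 (position 3): no conditioning environment matches → elsewhere allophone [s].
Occurrence 3 (position 5): immediately before a stressed vowel → [h].
Occurrence 4 (position 7): no conditioning environment matches → elsewhere allophone [s].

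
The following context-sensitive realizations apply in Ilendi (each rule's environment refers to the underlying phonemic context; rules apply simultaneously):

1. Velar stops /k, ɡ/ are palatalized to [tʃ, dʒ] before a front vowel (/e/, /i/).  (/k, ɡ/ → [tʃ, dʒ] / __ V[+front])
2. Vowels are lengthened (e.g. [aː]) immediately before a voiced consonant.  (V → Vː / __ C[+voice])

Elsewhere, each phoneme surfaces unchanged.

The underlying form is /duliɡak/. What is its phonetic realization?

/d/ (word-initial): no rule targets it → [d].
/u/ meets the environment for rule 2 (before a voiced consonant) → [uː].
/l/ — not in any rule's target class → [l].
/i/ (between /l/ and /ɡ/) occurs before a voiced consonant → [iː] by rule 2.
/ɡ/ (between /i/ and /a/) is in the target of rule 1 but the environment (before a front vowel) is not met → [ɡ].
/a/ (between /ɡ/ and /k/) fails the environment for rule 2, so it stays [a].
/k/ — word-final; rule 1 does not apply here → [k].

[duːliːɡak]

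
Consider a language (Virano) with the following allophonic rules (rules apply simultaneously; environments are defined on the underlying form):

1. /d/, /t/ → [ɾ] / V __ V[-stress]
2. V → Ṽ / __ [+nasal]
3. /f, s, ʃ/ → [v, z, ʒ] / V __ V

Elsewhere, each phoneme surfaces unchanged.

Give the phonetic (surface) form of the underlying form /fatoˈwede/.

/f/ (word-initial): rule 3 targets it, but not between two vowels → unchanged [f].
/a/ (between /f/ and /t/): rule 2 targets it, but not before a nasal consonant → unchanged [a].
Rule 1 applies to /t/ (between /a/ and /o/: between a vowel and a following unstressed vowel) → [ɾ].
/o/ (between /t/ and /w/): rule 2 targets it, but not before a nasal consonant → unchanged [o].
/w/ stays [w].
/e/ (between /w/ and /d/) fails the environment for rule 2, so it stays [e].
/d/ meets the environment for rule 1 (between a vowel and a following unstressed vowel) → [ɾ].
/e/ (word-final) fails the environment for rule 2, so it stays [e].

[faɾoˈweɾe]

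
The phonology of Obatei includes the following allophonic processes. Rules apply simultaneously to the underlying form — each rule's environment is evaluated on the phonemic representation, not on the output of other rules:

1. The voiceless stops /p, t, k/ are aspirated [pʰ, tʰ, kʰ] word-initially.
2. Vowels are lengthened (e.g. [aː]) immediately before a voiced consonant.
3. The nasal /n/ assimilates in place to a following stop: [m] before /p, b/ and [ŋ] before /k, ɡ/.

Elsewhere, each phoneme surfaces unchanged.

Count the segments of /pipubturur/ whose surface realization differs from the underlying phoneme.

Segments that undergo a rule: /p/ → [pʰ] (rule 1); /u/ → [uː] (rule 2); /u/ → [uː] (rule 2); /u/ → [uː] (rule 2).
All other segments surface unchanged.

4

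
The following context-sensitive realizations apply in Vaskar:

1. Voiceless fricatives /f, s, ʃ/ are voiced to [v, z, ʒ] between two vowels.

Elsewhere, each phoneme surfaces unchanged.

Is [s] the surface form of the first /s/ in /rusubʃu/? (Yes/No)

No

/s/ (between /u/ and /u/) occurs between two vowels → [z] by rule 1.
The actual realization is [z], not [s].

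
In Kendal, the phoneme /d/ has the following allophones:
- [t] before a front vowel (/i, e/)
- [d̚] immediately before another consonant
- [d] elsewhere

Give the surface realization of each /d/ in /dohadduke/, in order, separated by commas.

Occurrence 1 (position 1): no conditioning environment matches → elsewhere allophone [d].
Occurrence 2 (position 5): immediately before another consonant → [d̚].
Occurrence 3 (position 6): no conditioning environment matches → elsewhere allophone [d].

[d], [d̚], [d]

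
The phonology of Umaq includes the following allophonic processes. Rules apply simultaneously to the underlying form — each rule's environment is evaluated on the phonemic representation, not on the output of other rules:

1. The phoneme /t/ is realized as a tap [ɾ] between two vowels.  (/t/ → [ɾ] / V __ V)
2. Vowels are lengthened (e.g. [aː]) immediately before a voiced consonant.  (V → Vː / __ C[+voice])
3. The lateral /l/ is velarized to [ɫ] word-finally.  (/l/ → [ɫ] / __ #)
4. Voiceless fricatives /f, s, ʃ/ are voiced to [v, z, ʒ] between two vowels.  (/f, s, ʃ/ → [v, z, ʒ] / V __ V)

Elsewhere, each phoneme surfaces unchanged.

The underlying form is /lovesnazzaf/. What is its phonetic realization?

/l/ (word-initial) is in the target of rule 3 but the environment (word-finally) is not met → [l].
Rule 2 applies to /o/ (between /l/ and /v/: before a voiced consonant) → [oː].
/v/ (between /o/ and /e/): no rule targets it → [v].
/e/ (between /v/ and /s/): rule 2 targets it, but not before a voiced consonant → unchanged [e].
/s/ — between /e/ and /n/; rule 4 does not apply here → [s].
/n/ stays [n].
/a/ — between /n/ and /z/, before a voiced consonant — surfaces as [aː] (rule 2).
/z/ (between /a/ and /z/) is unaffected → [z].
/z/ stays [z].
/a/ (between /z/ and /f/): rule 2 targets it, but not before a voiced consonant → unchanged [a].
/f/ (word-final): rule 4 targets it, but not between two vowels → unchanged [f].

[loːvesnaːzzaf]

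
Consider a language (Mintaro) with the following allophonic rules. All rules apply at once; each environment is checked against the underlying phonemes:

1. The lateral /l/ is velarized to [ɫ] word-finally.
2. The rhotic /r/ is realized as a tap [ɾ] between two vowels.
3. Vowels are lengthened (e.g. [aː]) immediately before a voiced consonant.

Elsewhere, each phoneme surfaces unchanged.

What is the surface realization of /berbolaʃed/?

/b/ (word-initial): no rule targets it → [b].
Rule 3 applies to /e/ (between /b/ and /r/: before a voiced consonant) → [eː].
/r/ — between /e/ and /b/; rule 2 does not apply here → [r].
/b/ (between /r/ and /o/) is unaffected → [b].
/o/ — between /b/ and /l/, before a voiced consonant — surfaces as [oː] (rule 3).
/l/ (between /o/ and /a/) fails the environment for rule 1, so it stays [l].
/a/ (between /l/ and /ʃ/) is in the target of rule 3 but the environment (before a voiced consonant) is not met → [a].
/ʃ/ (between /a/ and /e/) is unaffected → [ʃ].
/e/ meets the environment for rule 3 (before a voiced consonant) → [eː].
/d/ (word-final): no rule targets it → [d].

[beːrboːlaʃeːd]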